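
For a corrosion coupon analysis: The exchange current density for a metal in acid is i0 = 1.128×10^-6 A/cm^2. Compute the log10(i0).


i0 = 1.128×10^-6 A/cm^2
log10(i0) = -5.948

-5.948


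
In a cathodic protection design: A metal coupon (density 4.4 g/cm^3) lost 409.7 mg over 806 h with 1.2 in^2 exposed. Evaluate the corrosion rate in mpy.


Apply the mpy weight-loss relation: CR = 534 * W / (D * A * T)
Numerator: 534 * 409.7 = 218779.8
Denominator: 4.4 * 1.2 * 806 = 4255.68
CR = 218779.8 / 4255.68 = 51.40889 mpy

51.40889 mpy


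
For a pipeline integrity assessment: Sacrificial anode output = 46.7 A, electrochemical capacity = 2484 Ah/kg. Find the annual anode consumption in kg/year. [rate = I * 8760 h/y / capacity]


Annual consumption = current * hours per year / capacity
Rate = 46.7 * 8760 / 2484 = 164.7 kg/year

164.7 kg/year


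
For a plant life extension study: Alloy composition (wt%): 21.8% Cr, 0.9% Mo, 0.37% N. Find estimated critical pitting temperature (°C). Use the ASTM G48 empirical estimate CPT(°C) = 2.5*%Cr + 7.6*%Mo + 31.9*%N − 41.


Apply the ASTM G48 empirical CPT estimate: CPT(°C) = 2.5*%Cr + 7.6*%Mo + 31.9*%N − 41
2.5*21.8 = 54.5; 7.6*0.9 = 6.84; 31.9*0.37 = 11.803
CPT = 54.5 + 6.84 + 11.803 − 41 = 32.143 °C
Rounded to 0.1 °C: CPT ≈ 32.1 °C

32.1 °C


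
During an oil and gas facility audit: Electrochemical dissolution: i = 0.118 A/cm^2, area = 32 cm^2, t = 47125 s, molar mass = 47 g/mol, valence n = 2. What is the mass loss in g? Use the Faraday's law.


Apply Faraday's law: m = i*A*t*M / (n*F)
Total charge passed Q = i*A*t = 0.118*32*47125 = 177944 C
m = Q*M/(n*F) = 177944*47/(2*96485) = 43.34 g

43.34 g


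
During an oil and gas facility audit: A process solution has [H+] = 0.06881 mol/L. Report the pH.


pH = −log10[H+]
pH = −log10(0.06881) = 1.16

1.16


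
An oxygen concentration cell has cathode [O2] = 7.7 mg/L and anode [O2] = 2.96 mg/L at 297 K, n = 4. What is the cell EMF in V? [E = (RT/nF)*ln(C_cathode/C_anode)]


Apply the Nernst concentration-cell relation: E = (RT/nF)*ln(C_cathode/C_anode)
RT/nF = 8.314*297/(4*96485) = 0.00639804 V
ln(7.7/2.96) = 0.95603
E = 0.00639804 * 0.95603 = 0.00612 V

0.00612 V


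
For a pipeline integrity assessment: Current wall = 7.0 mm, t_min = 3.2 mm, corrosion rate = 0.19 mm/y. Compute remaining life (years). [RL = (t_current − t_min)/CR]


Apply the remaining-life relation: RL = (t_current − t_min) / CR
RL = (7.0 − 3.2) / 0.19 = 3.8 / 0.19 = 20.0 years

20.0 years


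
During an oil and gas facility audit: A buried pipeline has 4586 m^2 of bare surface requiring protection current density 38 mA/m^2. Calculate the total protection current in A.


I = area * current density, then convert mA → A (÷1000)
I = 4586 * 38 / 1000 = 174.27 A

174.27 A


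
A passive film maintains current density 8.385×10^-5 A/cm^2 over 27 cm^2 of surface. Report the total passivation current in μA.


I = i_pass * A, then convert A → μA (×10^6)
I = 8.385×10^-5 * 27 * 10^6 = 2263.95 μA

2263.95 μA


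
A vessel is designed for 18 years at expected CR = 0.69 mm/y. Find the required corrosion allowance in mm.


Corrosion allowance = CR × design life
CA = 0.69 * 18 = 12.42 mm

12.42 mm


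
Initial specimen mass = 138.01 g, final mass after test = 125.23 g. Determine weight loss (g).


Weight loss = initial − final
WL = 138.01 − 125.23 = 12.78 g

12.78 g


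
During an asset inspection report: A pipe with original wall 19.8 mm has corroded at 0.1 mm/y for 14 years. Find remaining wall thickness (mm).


Remaining wall = original − CR × time
t = 19.8 − 0.1*14 = 19.8 − 1.4 = 18.4 mm

18.4 mm


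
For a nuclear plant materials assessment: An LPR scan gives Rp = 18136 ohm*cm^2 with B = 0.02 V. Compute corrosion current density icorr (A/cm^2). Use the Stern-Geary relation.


Apply the Stern-Geary relation: icorr = B / Rp
icorr = 0.02 / 18136 = 1.103×10^-6 A/cm^2

1.103×10^-6 A/cm^2


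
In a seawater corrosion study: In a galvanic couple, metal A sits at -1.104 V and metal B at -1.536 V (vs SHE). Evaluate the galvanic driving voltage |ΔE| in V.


Driving voltage is the absolute potential difference.
|ΔE| = |-1.104 − (-1.536)| = 0.432 V

0.432 V


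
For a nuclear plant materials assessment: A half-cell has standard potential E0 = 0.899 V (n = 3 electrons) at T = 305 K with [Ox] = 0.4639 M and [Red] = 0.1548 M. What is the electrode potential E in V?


Apply the Nernst equation: E = E0 + (RT/nF)*ln([Ox]/[Red])
Step 1: RT/nF = 8.314*305/(3*96485) = 0.0087605 V
Step 2: [Ox]/[Red] = 0.4639/0.1548 = 2.99677
Step 3: ln(2.99677) = 1.097535
Step 4: correction = 0.0087605 * 1.097535 = 0.0096 V
E = 0.899 + 0.0096 = 0.9086 V

0.9086 V


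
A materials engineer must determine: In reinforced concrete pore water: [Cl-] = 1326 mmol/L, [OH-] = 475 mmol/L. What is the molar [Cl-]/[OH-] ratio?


Threshold parameter = [Cl-] / [OH-] (molar basis; both in mmol/L, so units cancel)
Ratio = 1326 / 475 = 2.79

2.79


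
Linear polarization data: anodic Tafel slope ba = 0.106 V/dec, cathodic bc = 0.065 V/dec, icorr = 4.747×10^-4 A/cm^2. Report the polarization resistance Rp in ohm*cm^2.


Apply the Stern-Geary equation: Rp = ba*bc / (2.303*icorr*(ba+bc))
ba*bc = 0.106*0.065 = 0.00689
ba+bc = 0.171; 2.303*icorr*(ba+bc) = 2.303*4.747×10^-4*0.171 = 1.8694303×10^-4
Rp = 0.00689 / 1.8694303×10^-4 = 36.9 ohm*cm^2

36.9 ohm*cm^2


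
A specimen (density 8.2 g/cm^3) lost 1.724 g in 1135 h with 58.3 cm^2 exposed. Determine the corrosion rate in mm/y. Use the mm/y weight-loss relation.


Apply the mm/y weight-loss relation: CR = 87600 * W / (D * A * T)
Numerator: 87600 * 1.724 = 151022.4
Denominator: 8.2 * 58.3 * 1135 = 542598.1
CR = 151022.4 / 542598.1 = 0.27833 mm/y

0.27833 mm/y


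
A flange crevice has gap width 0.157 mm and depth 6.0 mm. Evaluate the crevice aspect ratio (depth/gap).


Aspect ratio = depth / gap
Ratio = 6.0 / 0.157 = 38.2

38.2


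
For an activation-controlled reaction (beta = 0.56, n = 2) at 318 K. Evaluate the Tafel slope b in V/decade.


Apply the Tafel slope relation: b = 2.303*R*T/(beta*n*F)
Numerator: 2.303 * 8.314 * 318 = 6088.79
Denominator: 0.56 * 2 * 96485 = 108063.2
b = 6088.79 / 108063.2 = 0.056 V/decade

0.056 V/decade


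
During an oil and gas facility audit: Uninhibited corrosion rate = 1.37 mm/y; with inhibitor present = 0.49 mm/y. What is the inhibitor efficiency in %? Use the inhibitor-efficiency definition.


Apply the inhibitor-efficiency definition: IE = (CR_blank − CR_inh)/CR_blank × 100
IE = (1.37 − 0.49) / 1.37 × 100
IE = 0.88 / 1.37 × 100 = 64.2 %

64.2 %


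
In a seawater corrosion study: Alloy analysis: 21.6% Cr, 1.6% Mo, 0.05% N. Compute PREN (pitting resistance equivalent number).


Apply the PREN formula: PREN = Cr + 3.3*Mo + 16*N
PREN = 21.6 + 3.3*1.6 + 16*0.05
PREN = 21.6 + 5.28 + 0.8 = 27.68

27.68


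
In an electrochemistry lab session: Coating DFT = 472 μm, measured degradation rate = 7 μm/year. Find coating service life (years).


Service life = thickness / degradation rate
Life = 472 / 7 = 67.4 years

67.4 years


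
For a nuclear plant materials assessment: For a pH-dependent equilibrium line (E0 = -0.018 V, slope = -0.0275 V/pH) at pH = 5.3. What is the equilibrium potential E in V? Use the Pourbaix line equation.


Apply the Pourbaix line equation: E = E0 + slope*pH
E = -0.018 + (-0.0275)*5.3 = -0.018 + (-0.14575) = -0.16375 V
Rounded to 4 decimal places: E = -0.1638 V

-0.1638 V


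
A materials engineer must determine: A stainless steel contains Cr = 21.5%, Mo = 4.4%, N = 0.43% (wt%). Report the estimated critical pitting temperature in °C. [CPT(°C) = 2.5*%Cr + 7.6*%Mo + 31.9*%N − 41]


Apply the ASTM G48 empirical CPT estimate: CPT(°C) = 2.5*%Cr + 7.6*%Mo + 31.9*%N − 41
2.5*21.5 = 53.75; 7.6*4.4 = 33.44; 31.9*0.43 = 13.717
CPT = 53.75 + 33.44 + 13.717 − 41 = 59.907 °C
Rounded to 0.1 °C: CPT ≈ 59.9 °C

59.9 °C


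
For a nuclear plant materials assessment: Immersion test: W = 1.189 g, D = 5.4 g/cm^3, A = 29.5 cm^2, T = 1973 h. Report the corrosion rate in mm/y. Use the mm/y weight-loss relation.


Apply the mm/y weight-loss relation: CR = 87600 * W / (D * A * T)
Numerator: 87600 * 1.189 = 104156.4
Denominator: 5.4 * 29.5 * 1973 = 314298.9
CR = 104156.4 / 314298.9 = 0.3314 mm/y

0.3314 mm/y


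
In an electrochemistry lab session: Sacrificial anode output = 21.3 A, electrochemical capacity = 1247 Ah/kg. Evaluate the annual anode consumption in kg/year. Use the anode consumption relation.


Annual consumption = current * hours per year / capacity
Rate = 21.3 * 8760 / 1247 = 149.6 kg/year

149.6 kg/year


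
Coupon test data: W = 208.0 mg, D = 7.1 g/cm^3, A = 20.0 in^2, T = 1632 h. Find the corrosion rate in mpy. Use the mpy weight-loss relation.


Apply the mpy weight-loss relation: CR = 534 * W / (D * A * T)
Numerator: 534 * 208.0 = 111072.0
Denominator: 7.1 * 20.0 * 1632 = 231744.0
CR = 111072.0 / 231744.0 = 0.4793 mpy

0.4793 mpy


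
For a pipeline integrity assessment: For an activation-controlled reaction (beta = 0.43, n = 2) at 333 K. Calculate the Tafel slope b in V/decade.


Apply the Tafel slope relation: b = 2.303*R*T/(beta*n*F)
Numerator: 2.303 * 8.314 * 333 = 6376.0
Denominator: 0.43 * 2 * 96485 = 82977.1
b = 6376.0 / 82977.1 = 0.077 V/decade

0.077 V/decade


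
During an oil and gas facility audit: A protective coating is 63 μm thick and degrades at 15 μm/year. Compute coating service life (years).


Service life = thickness / degradation rate
Life = 63 / 15 = 4.2 years

4.2 years


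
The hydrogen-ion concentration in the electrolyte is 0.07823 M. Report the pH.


pH = −log10[H+]
pH = −log10(0.07823) = 1.11

1.11


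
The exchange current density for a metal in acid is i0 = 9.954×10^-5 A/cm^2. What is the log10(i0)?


i0 = 9.954×10^-5 A/cm^2
log10(i0) = -4.002

-4.002


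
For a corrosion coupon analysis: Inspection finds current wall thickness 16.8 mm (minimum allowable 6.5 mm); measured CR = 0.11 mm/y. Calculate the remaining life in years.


Apply the remaining-life relation: RL = (t_current − t_min) / CR
RL = (16.8 − 6.5) / 0.11 = 10.3 / 0.11 = 93.6 years

93.6 years


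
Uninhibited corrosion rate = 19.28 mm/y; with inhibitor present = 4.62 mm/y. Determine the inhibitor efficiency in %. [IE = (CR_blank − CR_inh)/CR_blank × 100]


Apply the inhibitor-efficiency definition: IE = (CR_blank − CR_inh)/CR_blank × 100
IE = (19.28 − 4.62) / 19.28 × 100
IE = 14.66 / 19.28 × 100 = 76.0 %

76.0 %


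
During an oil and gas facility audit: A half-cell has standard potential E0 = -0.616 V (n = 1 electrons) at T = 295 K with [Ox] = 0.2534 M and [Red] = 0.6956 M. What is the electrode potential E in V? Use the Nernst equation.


Apply the Nernst equation: E = E0 + (RT/nF)*ln([Ox]/[Red])
Step 1: RT/nF = 8.314*295/(1*96485) = 0.02541981 V
Step 2: [Ox]/[Red] = 0.2534/0.6956 = 0.36429
Step 3: ln(0.36429) = -1.009805
Step 4: correction = 0.02541981 * -1.009805 = -0.026 V
E = -0.616 + -0.026 = -0.642 V

-0.642 V


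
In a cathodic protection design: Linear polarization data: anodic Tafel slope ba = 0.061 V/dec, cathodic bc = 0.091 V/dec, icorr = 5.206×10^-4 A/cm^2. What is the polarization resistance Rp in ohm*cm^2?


Apply the Stern-Geary equation: Rp = ba*bc / (2.303*icorr*(ba+bc))
ba*bc = 0.061*0.091 = 0.005551
ba+bc = 0.152; 2.303*icorr*(ba+bc) = 2.303*5.206×10^-4*0.152 = 1.8223915×10^-4
Rp = 0.005551 / 1.8223915×10^-4 = 30.5 ohm*cm^2

30.5 ohm*cm^2


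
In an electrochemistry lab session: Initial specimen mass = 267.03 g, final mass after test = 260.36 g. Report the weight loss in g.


Weight loss = initial − final
WL = 267.03 − 260.36 = 6.67 g

6.67 g


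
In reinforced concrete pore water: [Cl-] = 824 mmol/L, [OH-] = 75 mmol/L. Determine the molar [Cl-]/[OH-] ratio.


Threshold parameter = [Cl-] / [OH-] (molar basis; both in mmol/L, so units cancel)
Ratio = 824 / 75 = 10.99

10.99


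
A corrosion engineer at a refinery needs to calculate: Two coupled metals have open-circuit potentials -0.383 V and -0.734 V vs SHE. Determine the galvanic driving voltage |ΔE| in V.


Driving voltage is the absolute potential difference.
|ΔE| = |-0.383 − (-0.734)| = 0.351 V

0.351 V


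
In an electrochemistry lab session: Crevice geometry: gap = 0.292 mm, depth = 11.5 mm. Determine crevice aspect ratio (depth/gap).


Aspect ratio = depth / gap
Ratio = 11.5 / 0.292 = 39.4

39.4


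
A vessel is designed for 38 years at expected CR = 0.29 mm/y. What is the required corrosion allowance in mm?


Corrosion allowance = CR × design life
CA = 0.29 * 38 = 11.02 mm

11.02 mm


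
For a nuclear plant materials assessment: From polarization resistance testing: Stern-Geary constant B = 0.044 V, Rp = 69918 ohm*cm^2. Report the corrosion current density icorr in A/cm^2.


Apply the Stern-Geary relation: icorr = B / Rp
icorr = 0.044 / 69918 = 6.293×10^-7 A/cm^2

6.293×10^-7 A/cm^2


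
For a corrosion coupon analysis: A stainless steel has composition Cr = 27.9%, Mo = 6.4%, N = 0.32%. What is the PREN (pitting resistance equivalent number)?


Apply the PREN formula: PREN = Cr + 3.3*Mo + 16*N
PREN = 27.9 + 3.3*6.4 + 16*0.32
PREN = 27.9 + 21.12 + 5.12 = 54.14

54.14


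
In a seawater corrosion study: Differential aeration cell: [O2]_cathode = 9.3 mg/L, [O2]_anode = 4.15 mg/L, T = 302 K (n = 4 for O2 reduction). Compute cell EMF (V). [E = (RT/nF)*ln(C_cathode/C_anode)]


Apply the Nernst concentration-cell relation: E = (RT/nF)*ln(C_cathode/C_anode)
RT/nF = 8.314*302/(4*96485) = 0.00650575 V
ln(9.3/4.15) = 0.80691
E = 0.00650575 * 0.80691 = 0.00525 V

0.00525 V


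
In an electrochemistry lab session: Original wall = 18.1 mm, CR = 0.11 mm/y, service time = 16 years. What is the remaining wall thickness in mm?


Remaining wall = original − CR × time
t = 18.1 − 0.11*16 = 18.1 − 1.76 = 16.34 mm

16.34 mm


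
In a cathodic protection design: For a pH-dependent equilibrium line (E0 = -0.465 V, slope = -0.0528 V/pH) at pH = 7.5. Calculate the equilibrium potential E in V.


Apply the Pourbaix line equation: E = E0 + slope*pH
E = -0.465 + (-0.0528)*7.5 = -0.465 + (-0.396) = -0.861 V
Rounded to 4 decimal places: E = -0.8610 V

-0.8610 V


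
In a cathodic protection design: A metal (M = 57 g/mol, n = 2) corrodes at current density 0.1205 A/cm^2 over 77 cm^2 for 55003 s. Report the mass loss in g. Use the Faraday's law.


Apply Faraday's law: m = i*A*t*M / (n*F)
Total charge passed Q = i*A*t = 0.1205*77*55003 = 510345.3355 C
m = Q*M/(n*F) = 510345.3355*57/(2*96485) = 150.74718 g

150.74718 g


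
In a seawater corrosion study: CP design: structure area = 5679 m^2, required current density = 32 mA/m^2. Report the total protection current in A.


I = area * current density, then convert mA → A (÷1000)
I = 5679 * 32 / 1000 = 181.73 A

181.73 A


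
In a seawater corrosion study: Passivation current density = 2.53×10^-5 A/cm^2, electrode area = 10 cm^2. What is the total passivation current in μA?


I = i_pass * A, then convert A → μA (×10^6)
I = 2.53×10^-5 * 10 * 10^6 = 253.0 μA

253.0 μA


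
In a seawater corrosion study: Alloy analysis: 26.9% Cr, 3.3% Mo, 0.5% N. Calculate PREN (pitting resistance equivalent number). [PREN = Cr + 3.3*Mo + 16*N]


Apply the PREN formula: PREN = Cr + 3.3*Mo + 16*N
PREN = 26.9 + 3.3*3.3 + 16*0.5
PREN = 26.9 + 10.89 + 8.0 = 45.79

45.79


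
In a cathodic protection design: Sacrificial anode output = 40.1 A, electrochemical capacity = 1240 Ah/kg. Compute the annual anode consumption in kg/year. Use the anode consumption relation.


Annual consumption = current * hours per year / capacity
Rate = 40.1 * 8760 / 1240 = 283.3 kg/year

283.3 kg/year


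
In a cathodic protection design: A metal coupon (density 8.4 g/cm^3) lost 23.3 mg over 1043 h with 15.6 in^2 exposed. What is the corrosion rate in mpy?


Apply the mpy weight-loss relation: CR = 534 * W / (D * A * T)
Numerator: 534 * 23.3 = 12442.2
Denominator: 8.4 * 15.6 * 1043 = 136674.72
CR = 12442.2 / 136674.72 = 0.09104 mpy

0.09104 mpy


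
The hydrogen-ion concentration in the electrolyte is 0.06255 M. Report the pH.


pH = −log10[H+]
pH = −log10(0.06255) = 1.2

1.2


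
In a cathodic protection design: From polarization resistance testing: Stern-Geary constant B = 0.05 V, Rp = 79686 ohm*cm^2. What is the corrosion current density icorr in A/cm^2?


Apply the Stern-Geary relation: icorr = B / Rp
icorr = 0.05 / 79686 = 6.275×10^-7 A/cm^2

6.275×10^-7 A/cm^2


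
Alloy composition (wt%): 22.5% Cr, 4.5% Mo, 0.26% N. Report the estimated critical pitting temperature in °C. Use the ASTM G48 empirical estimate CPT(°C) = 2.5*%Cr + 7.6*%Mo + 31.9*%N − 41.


Apply the ASTM G48 empirical CPT estimate: CPT(°C) = 2.5*%Cr + 7.6*%Mo + 31.9*%N − 41
2.5*22.5 = 56.25; 7.6*4.5 = 34.2; 31.9*0.26 = 8.294
CPT = 56.25 + 34.2 + 8.294 − 41 = 57.744 °C
Rounded to 0.1 °C: CPT ≈ 57.7 °C

57.7 °C


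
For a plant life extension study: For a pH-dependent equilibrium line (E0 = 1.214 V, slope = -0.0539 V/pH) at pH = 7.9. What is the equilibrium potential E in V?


Apply the Pourbaix line equation: E = E0 + slope*pH
E = 1.214 + (-0.0539)*7.9 = 1.214 + (-0.42581) = 0.78819 V
Rounded to 3 decimal places: E = 0.788 V

0.788 V


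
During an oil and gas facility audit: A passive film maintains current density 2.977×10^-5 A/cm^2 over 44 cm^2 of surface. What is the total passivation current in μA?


I = i_pass * A, then convert A → μA (×10^6)
I = 2.977×10^-5 * 44 * 10^6 = 1309.88 μA

1309.88 μA


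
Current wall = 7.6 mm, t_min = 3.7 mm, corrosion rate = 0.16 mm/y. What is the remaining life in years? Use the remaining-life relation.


Apply the remaining-life relation: RL = (t_current − t_min) / CR
RL = (7.6 − 3.7) / 0.16 = 3.9 / 0.16 = 24.4 years

24.4 years


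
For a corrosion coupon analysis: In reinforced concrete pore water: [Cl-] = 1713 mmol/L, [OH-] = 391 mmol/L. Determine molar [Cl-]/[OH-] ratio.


Threshold parameter = [Cl-] / [OH-] (molar basis; both in mmol/L, so units cancel)
Ratio = 1713 / 391 = 4.38

4.38


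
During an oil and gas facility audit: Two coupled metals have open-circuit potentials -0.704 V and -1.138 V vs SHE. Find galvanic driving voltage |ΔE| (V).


Driving voltage is the absolute potential difference.
|ΔE| = |-0.704 − (-1.138)| = 0.434 V

0.434 V


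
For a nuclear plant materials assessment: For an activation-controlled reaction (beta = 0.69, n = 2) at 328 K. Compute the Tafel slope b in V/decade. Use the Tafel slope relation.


Apply the Tafel slope relation: b = 2.303*R*T/(beta*n*F)
Numerator: 2.303 * 8.314 * 328 = 6280.26
Denominator: 0.69 * 2 * 96485 = 133149.3
b = 6280.26 / 133149.3 = 0.0472 V/decade

0.0472 V/decade


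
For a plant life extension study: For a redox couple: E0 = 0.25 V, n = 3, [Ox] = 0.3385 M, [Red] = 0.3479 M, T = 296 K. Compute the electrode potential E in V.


Apply the Nernst equation: E = E0 + (RT/nF)*ln([Ox]/[Red])
Step 1: RT/nF = 8.314*296/(3*96485) = 0.00850199 V
Step 2: [Ox]/[Red] = 0.3385/0.3479 = 0.972981
Step 3: ln(0.972981) = -0.027391
Step 4: correction = 0.00850199 * -0.027391 = -0.0002 V
E = 0.25 + -0.0002 = 0.2498 V

0.2498 V


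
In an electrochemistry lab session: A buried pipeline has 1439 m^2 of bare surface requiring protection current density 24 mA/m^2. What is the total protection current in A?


I = area * current density, then convert mA → A (÷1000)
I = 1439 * 24 / 1000 = 34.54 A

34.54 A


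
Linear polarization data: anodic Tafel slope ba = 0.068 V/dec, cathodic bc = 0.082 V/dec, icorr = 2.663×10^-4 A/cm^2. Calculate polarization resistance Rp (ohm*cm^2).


Apply the Stern-Geary equation: Rp = ba*bc / (2.303*icorr*(ba+bc))
ba*bc = 0.068*0.082 = 0.005576
ba+bc = 0.15; 2.303*icorr*(ba+bc) = 2.303*2.663×10^-4*0.15 = 9.1993335×10^-5
Rp = 0.005576 / 9.1993335×10^-5 = 60.61 ohm*cm^2

60.61 ohm*cm^2


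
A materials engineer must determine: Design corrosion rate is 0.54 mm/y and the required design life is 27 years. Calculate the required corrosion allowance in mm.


Corrosion allowance = CR × design life
CA = 0.54 * 27 = 14.58 mm

14.58 mm


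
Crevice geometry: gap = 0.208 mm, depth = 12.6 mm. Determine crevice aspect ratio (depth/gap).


Aspect ratio = depth / gap
Ratio = 12.6 / 0.208 = 60.6

60.6


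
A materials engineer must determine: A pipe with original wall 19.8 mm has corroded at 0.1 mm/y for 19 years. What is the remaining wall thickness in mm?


Remaining wall = original − CR × time
t = 19.8 − 0.1*19 = 19.8 − 1.9 = 17.9 mm

17.9 mm


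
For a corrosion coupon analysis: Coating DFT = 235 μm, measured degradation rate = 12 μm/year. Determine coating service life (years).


Service life = thickness / degradation rate
Life = 235 / 12 = 19.6 years

19.6 years


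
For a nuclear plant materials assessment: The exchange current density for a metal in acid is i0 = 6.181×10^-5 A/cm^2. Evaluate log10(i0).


i0 = 6.181×10^-5 A/cm^2
log10(i0) = -4.209

-4.209


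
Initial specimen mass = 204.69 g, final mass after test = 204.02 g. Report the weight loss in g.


Weight loss = initial − final
WL = 204.69 − 204.02 = 0.67 g

0.67 g


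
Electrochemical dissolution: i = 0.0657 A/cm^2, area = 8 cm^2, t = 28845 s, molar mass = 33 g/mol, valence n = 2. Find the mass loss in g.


Apply Faraday's law: m = i*A*t*M / (n*F)
Total charge passed Q = i*A*t = 0.0657*8*28845 = 15160.932 C
m = Q*M/(n*F) = 15160.932*33/(2*96485) = 2.5927 g

2.5927 g


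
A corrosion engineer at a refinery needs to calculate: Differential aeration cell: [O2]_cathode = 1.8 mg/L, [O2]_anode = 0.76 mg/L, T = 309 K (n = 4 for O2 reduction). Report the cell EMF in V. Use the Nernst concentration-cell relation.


Apply the Nernst concentration-cell relation: E = (RT/nF)*ln(C_cathode/C_anode)
RT/nF = 8.314*309/(4*96485) = 0.00665654 V
ln(1.8/0.76) = 0.86222
E = 0.00665654 * 0.86222 = 0.00574 V

0.00574 V


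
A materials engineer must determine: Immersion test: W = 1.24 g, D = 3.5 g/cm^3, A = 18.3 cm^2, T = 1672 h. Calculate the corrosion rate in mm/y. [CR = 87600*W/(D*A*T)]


Apply the mm/y weight-loss relation: CR = 87600 * W / (D * A * T)
Numerator: 87600 * 1.24 = 108624.0
Denominator: 3.5 * 18.3 * 1672 = 107091.6
CR = 108624.0 / 107091.6 = 1.0143 mm/y

1.0143 mm/y


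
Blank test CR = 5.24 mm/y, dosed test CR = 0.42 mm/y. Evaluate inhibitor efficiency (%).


Apply the inhibitor-efficiency definition: IE = (CR_blank − CR_inh)/CR_blank × 100
IE = (5.24 − 0.42) / 5.24 × 100
IE = 4.82 / 5.24 × 100 = 92.0 %

92.0 %


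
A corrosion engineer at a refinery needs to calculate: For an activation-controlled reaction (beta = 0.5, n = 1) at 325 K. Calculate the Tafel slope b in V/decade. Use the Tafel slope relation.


Apply the Tafel slope relation: b = 2.303*R*T/(beta*n*F)
Numerator: 2.303 * 8.314 * 325 = 6222.82
Denominator: 0.5 * 1 * 96485 = 48242.5
b = 6222.82 / 48242.5 = 0.129 V/decade

0.129 V/decade


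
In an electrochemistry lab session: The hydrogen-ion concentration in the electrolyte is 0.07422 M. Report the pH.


pH = −log10[H+]
pH = −log10(0.07422) = 1.13

1.13


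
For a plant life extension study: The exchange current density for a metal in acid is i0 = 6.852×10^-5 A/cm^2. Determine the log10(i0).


i0 = 6.852×10^-5 A/cm^2
log10(i0) = -4.164

-4.164


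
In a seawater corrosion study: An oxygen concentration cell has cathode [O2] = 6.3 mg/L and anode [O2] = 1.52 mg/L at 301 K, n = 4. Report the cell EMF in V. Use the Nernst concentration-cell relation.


Apply the Nernst concentration-cell relation: E = (RT/nF)*ln(C_cathode/C_anode)
RT/nF = 8.314*301/(4*96485) = 0.0064842 V
ln(6.3/1.52) = 1.42184
E = 0.0064842 * 1.42184 = 0.00922 V

0.00922 V


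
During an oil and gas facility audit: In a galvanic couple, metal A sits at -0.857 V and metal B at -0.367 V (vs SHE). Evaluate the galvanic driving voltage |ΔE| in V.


Driving voltage is the absolute potential difference.
|ΔE| = |-0.857 − (-0.367)| = 0.49 V

0.49 V


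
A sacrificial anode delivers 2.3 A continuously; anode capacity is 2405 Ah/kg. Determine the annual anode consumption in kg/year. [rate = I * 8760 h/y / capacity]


Annual consumption = current * hours per year / capacity
Rate = 2.3 * 8760 / 2405 = 8.4 kg/year

8.4 kg/year


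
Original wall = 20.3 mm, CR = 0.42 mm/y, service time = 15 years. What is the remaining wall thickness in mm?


Remaining wall = original − CR × time
t = 20.3 − 0.42*15 = 20.3 − 6.3 = 14.0 mm

14.0 mm


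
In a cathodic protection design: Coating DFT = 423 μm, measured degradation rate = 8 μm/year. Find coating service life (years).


Service life = thickness / degradation rate
Life = 423 / 8 = 52.9 years

52.9 years


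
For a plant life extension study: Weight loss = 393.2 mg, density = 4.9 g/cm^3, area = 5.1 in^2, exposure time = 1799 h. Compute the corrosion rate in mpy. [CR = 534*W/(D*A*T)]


Apply the mpy weight-loss relation: CR = 534 * W / (D * A * T)
Numerator: 534 * 393.2 = 209968.8
Denominator: 4.9 * 5.1 * 1799 = 44957.01
CR = 209968.8 / 44957.01 = 4.6704 mpy

4.6704 mpy


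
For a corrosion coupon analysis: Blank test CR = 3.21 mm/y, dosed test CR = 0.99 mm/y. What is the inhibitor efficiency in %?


Apply the inhibitor-efficiency definition: IE = (CR_blank − CR_inh)/CR_blank × 100
IE = (3.21 − 0.99) / 3.21 × 100
IE = 2.22 / 3.21 × 100 = 69.2 %

69.2 %


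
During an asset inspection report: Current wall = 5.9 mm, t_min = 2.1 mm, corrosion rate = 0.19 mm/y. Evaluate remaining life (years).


Apply the remaining-life relation: RL = (t_current − t_min) / CR
RL = (5.9 − 2.1) / 0.19 = 3.8 / 0.19 = 20.0 years

20.0 years


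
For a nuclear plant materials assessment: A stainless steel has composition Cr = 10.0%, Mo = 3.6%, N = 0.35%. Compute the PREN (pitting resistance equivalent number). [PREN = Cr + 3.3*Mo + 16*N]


Apply the PREN formula: PREN = Cr + 3.3*Mo + 16*N
PREN = 10.0 + 3.3*3.6 + 16*0.35
PREN = 10.0 + 11.88 + 5.6 = 27.48

27.48


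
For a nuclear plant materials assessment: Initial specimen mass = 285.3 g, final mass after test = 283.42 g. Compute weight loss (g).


Weight loss = initial − final
WL = 285.3 − 283.42 = 1.88 g

1.88 g


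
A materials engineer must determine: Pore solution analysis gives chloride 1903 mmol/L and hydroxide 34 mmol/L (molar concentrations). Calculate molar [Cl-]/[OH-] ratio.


Threshold parameter = [Cl-] / [OH-] (molar basis; both in mmol/L, so units cancel)
Ratio = 1903 / 34 = 55.97

55.97


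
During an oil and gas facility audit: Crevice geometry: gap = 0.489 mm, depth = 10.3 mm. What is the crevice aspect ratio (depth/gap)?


Aspect ratio = depth / gap
Ratio = 10.3 / 0.489 = 21.1

21.1


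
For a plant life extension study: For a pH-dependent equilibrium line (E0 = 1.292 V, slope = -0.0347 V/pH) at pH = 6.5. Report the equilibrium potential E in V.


Apply the Pourbaix line equation: E = E0 + slope*pH
E = 1.292 + (-0.0347)*6.5 = 1.292 + (-0.22555) = 1.06645 V
Rounded to 4 decimal places: E = 1.0665 V

1.0665 V


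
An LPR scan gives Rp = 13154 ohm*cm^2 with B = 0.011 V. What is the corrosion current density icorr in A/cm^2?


Apply the Stern-Geary relation: icorr = B / Rp
icorr = 0.011 / 13154 = 8.362×10^-7 A/cm^2

8.362×10^-7 A/cm^2


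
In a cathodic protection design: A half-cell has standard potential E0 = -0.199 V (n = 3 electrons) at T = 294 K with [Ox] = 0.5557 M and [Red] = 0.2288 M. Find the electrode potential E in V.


Apply the Nernst equation: E = E0 + (RT/nF)*ln([Ox]/[Red])
Step 1: RT/nF = 8.314*294/(3*96485) = 0.00844455 V
Step 2: [Ox]/[Red] = 0.5557/0.2288 = 2.428759
Step 3: ln(2.428759) = 0.88738
Step 4: correction = 0.00844455 * 0.88738 = 0.007 V
E = -0.199 + 0.007 = -0.192 V

-0.192 V


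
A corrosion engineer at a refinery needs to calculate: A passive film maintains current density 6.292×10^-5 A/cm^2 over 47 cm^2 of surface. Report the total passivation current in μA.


I = i_pass * A, then convert A → μA (×10^6)
I = 6.292×10^-5 * 47 * 10^6 = 2957.24 μA

2957.24 μA


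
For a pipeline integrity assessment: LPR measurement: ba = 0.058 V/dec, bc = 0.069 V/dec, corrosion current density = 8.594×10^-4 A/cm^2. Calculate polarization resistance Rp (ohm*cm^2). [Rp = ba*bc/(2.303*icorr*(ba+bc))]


Apply the Stern-Geary equation: Rp = ba*bc / (2.303*icorr*(ba+bc))
ba*bc = 0.058*0.069 = 0.004002
ba+bc = 0.127; 2.303*icorr*(ba+bc) = 2.303*8.594×10^-4*0.127 = 2.5135817×10^-4
Rp = 0.004002 / 2.5135817×10^-4 = 15.9 ohm*cm^2

15.9 ohm*cm^2


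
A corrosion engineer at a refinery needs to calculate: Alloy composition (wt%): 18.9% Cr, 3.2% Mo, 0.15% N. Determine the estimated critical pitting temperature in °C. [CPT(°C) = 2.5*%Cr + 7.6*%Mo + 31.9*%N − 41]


Apply the ASTM G48 empirical CPT estimate: CPT(°C) = 2.5*%Cr + 7.6*%Mo + 31.9*%N − 41
2.5*18.9 = 47.25; 7.6*3.2 = 24.32; 31.9*0.15 = 4.785
CPT = 47.25 + 24.32 + 4.785 − 41 = 35.355 °C
Rounded to 0.1 °C: CPT ≈ 35.4 °C

35.4 °C


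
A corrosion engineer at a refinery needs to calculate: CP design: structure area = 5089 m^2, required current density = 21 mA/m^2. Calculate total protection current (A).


I = area * current density, then convert mA → A (÷1000)
I = 5089 * 21 / 1000 = 106.87 A

106.87 A


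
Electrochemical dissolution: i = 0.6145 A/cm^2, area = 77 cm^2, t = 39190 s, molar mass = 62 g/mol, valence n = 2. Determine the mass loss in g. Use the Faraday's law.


Apply Faraday's law: m = i*A*t*M / (n*F)
Total charge passed Q = i*A*t = 0.6145*77*39190 = 1854333.635 C
m = Q*M/(n*F) = 1854333.635*62/(2*96485) = 595.7853 g

595.7853 g


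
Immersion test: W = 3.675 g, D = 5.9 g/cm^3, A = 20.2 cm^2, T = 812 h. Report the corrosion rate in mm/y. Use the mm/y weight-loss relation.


Apply the mm/y weight-loss relation: CR = 87600 * W / (D * A * T)
Numerator: 87600 * 3.675 = 321930.0
Denominator: 5.9 * 20.2 * 812 = 96774.16
CR = 321930.0 / 96774.16 = 3.3266 mm/y

3.3266 mm/y


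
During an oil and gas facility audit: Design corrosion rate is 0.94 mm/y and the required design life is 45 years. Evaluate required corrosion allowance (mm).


Corrosion allowance = CR × design life
CA = 0.94 * 45 = 42.3 mm

42.3 mm


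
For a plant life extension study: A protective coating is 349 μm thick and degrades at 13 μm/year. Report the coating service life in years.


Service life = thickness / degradation rate
Life = 349 / 13 = 26.8 years

26.8 years


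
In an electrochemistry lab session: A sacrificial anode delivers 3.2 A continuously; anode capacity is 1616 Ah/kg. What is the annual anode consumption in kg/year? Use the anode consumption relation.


Annual consumption = current * hours per year / capacity
Rate = 3.2 * 8760 / 1616 = 17.3 kg/year

17.3 kg/year


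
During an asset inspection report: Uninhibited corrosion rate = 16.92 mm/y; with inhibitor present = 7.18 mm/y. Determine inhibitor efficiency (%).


Apply the inhibitor-efficiency definition: IE = (CR_blank − CR_inh)/CR_blank × 100
IE = (16.92 − 7.18) / 16.92 × 100
IE = 9.74 / 16.92 × 100 = 57.6 %

57.6 %


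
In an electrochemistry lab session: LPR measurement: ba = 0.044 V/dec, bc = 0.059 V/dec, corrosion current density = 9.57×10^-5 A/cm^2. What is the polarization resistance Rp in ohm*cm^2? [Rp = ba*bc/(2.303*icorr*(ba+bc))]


Apply the Stern-Geary equation: Rp = ba*bc / (2.303*icorr*(ba+bc))
ba*bc = 0.044*0.059 = 0.002596
ba+bc = 0.103; 2.303*icorr*(ba+bc) = 2.303*9.57×10^-5*0.103 = 2.2700901×10^-5
Rp = 0.002596 / 2.2700901×10^-5 = 114.36 ohm*cm^2

114.36 ohm*cm^2


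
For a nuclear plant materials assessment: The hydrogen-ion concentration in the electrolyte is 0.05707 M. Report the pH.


pH = −log10[H+]
pH = −log10(0.05707) = 1.24

1.24


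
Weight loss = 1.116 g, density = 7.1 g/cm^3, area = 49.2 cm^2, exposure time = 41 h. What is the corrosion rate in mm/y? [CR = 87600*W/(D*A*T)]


Apply the mm/y weight-loss relation: CR = 87600 * W / (D * A * T)
Numerator: 87600 * 1.116 = 97761.6
Denominator: 7.1 * 49.2 * 41 = 14322.12
CR = 97761.6 / 14322.12 = 6.82592 mm/y

6.82592 mm/y


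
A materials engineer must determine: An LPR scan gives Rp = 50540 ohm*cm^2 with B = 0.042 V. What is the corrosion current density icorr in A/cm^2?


Apply the Stern-Geary relation: icorr = B / Rp
icorr = 0.042 / 50540 = 8.31×10^-7 A/cm^2

8.31×10^-7 A/cm^2


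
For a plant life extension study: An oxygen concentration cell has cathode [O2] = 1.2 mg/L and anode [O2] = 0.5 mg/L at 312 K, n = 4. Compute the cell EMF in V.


Apply the Nernst concentration-cell relation: E = (RT/nF)*ln(C_cathode/C_anode)
RT/nF = 8.314*312/(4*96485) = 0.00672117 V
ln(1.2/0.5) = 0.87547
E = 0.00672117 * 0.87547 = 0.00588 V

0.00588 V


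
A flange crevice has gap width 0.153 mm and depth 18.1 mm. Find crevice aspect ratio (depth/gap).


Aspect ratio = depth / gap
Ratio = 18.1 / 0.153 = 118.3

118.3


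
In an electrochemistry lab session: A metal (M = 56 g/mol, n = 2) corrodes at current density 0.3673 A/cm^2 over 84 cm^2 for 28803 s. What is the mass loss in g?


Apply Faraday's law: m = i*A*t*M / (n*F)
Total charge passed Q = i*A*t = 0.3673*84*28803 = 888664.7196 C
m = Q*M/(n*F) = 888664.7196*56/(2*96485) = 257.891 g

257.891 g


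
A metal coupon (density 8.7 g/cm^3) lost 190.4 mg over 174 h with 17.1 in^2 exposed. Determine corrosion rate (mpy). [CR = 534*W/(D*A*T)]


Apply the mpy weight-loss relation: CR = 534 * W / (D * A * T)
Numerator: 534 * 190.4 = 101673.6
Denominator: 8.7 * 17.1 * 174 = 25885.98
CR = 101673.6 / 25885.98 = 3.928 mpy

3.928 mpy


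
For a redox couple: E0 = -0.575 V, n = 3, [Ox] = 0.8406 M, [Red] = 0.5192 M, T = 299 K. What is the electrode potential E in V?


Apply the Nernst equation: E = E0 + (RT/nF)*ln([Ox]/[Red])
Step 1: RT/nF = 8.314*299/(3*96485) = 0.00858816 V
Step 2: [Ox]/[Red] = 0.8406/0.5192 = 1.619029
Step 3: ln(1.619029) = 0.481827
Step 4: correction = 0.00858816 * 0.481827 = 0.004 V
E = -0.575 + 0.004 = -0.571 V

-0.571 V


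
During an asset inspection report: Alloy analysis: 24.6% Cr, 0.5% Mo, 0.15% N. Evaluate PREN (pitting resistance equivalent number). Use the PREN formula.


Apply the PREN formula: PREN = Cr + 3.3*Mo + 16*N
PREN = 24.6 + 3.3*0.5 + 16*0.15
PREN = 24.6 + 1.65 + 2.4 = 28.65

28.65


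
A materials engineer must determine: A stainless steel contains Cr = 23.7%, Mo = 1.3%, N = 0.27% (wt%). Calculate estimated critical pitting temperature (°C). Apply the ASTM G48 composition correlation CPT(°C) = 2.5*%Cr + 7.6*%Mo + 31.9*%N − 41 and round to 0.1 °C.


Apply the ASTM G48 empirical CPT estimate: CPT(°C) = 2.5*%Cr + 7.6*%Mo + 31.9*%N − 41
2.5*23.7 = 59.25; 7.6*1.3 = 9.88; 31.9*0.27 = 8.613
CPT = 59.25 + 9.88 + 8.613 − 41 = 36.743 °C
Rounded to 0.1 °C: CPT ≈ 36.7 °C

36.7 °C


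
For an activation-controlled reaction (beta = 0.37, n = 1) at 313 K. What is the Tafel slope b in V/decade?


Apply the Tafel slope relation: b = 2.303*R*T/(beta*n*F)
Numerator: 2.303 * 8.314 * 313 = 5993.06
Denominator: 0.37 * 1 * 96485 = 35699.45
b = 5993.06 / 35699.45 = 0.1679 V/decade

0.1679 V/decade


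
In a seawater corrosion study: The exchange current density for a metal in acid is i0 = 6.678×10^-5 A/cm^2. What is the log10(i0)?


i0 = 6.678×10^-5 A/cm^2
log10(i0) = -4.175

-4.175


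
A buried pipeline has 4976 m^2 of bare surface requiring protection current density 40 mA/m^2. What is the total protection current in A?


I = area * current density, then convert mA → A (÷1000)
I = 4976 * 40 / 1000 = 199.04 A

199.04 A


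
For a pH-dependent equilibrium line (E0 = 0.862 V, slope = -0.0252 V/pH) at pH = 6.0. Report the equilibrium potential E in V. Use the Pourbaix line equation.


Apply the Pourbaix line equation: E = E0 + slope*pH
E = 0.862 + (-0.0252)*6.0 = 0.862 + (-0.1512) = 0.7108 V
Rounded to 4 decimal places: E = 0.7108 V

0.7108 V


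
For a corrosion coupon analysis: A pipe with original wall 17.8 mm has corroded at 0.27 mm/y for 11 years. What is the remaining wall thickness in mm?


Remaining wall = original − CR × time
t = 17.8 − 0.27*11 = 17.8 − 2.97 = 14.83 mm

14.83 mm


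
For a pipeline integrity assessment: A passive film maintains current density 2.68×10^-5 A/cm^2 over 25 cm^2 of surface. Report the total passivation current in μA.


I = i_pass * A, then convert A → μA (×10^6)
I = 2.68×10^-5 * 25 * 10^6 = 670.0 μA

670.0 μA


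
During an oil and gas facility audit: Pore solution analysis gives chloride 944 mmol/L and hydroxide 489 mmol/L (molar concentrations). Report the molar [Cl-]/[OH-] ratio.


Threshold parameter = [Cl-] / [OH-] (molar basis; both in mmol/L, so units cancel)
Ratio = 944 / 489 = 1.93

1.93


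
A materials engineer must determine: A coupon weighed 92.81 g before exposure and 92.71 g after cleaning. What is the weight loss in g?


Weight loss = initial − final
WL = 92.81 − 92.71 = 0.1 g

0.1 g


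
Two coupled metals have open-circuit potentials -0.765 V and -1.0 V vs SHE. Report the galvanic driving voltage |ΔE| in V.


Driving voltage is the absolute potential difference.
|ΔE| = |-0.765 − (-1.0)| = 0.235 V

0.235 V


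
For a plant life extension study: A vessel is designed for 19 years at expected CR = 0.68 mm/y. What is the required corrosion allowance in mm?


Corrosion allowance = CR × design life
CA = 0.68 * 19 = 12.92 mm

12.92 mm


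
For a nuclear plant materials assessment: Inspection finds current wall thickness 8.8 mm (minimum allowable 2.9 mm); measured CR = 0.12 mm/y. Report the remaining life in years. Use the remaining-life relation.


Apply the remaining-life relation: RL = (t_current − t_min) / CR
RL = (8.8 − 2.9) / 0.12 = 5.9 / 0.12 = 49.2 years

49.2 years


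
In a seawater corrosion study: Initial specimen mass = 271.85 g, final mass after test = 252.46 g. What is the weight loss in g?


Weight loss = initial − final
WL = 271.85 − 252.46 = 19.39 g

19.39 g


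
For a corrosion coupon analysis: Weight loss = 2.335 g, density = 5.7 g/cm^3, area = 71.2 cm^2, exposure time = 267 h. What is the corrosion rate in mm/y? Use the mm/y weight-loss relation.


Apply the mm/y weight-loss relation: CR = 87600 * W / (D * A * T)
Numerator: 87600 * 2.335 = 204546.0
Denominator: 5.7 * 71.2 * 267 = 108359.28
CR = 204546.0 / 108359.28 = 1.8877 mm/y

1.8877 mm/y


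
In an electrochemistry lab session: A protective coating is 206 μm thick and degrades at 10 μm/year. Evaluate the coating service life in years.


Service life = thickness / degradation rate
Life = 206 / 10 = 20.6 years

20.6 years


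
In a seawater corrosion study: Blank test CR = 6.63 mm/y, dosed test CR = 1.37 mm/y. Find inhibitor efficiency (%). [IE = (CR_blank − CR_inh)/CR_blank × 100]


Apply the inhibitor-efficiency definition: IE = (CR_blank − CR_inh)/CR_blank × 100
IE = (6.63 − 1.37) / 6.63 × 100
IE = 5.26 / 6.63 × 100 = 79.3 %

79.3 %


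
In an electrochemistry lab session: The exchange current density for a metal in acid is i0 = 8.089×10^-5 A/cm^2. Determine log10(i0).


i0 = 8.089×10^-5 A/cm^2
log10(i0) = -4.092

-4.092


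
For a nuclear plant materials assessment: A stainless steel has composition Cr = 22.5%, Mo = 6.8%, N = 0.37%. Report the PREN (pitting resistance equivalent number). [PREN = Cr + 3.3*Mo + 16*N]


Apply the PREN formula: PREN = Cr + 3.3*Mo + 16*N
PREN = 22.5 + 3.3*6.8 + 16*0.37
PREN = 22.5 + 22.44 + 5.92 = 50.86

50.86


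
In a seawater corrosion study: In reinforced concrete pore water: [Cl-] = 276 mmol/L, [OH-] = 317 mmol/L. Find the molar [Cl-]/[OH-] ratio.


Threshold parameter = [Cl-] / [OH-] (molar basis; both in mmol/L, so units cancel)
Ratio = 276 / 317 = 0.87

0.87
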